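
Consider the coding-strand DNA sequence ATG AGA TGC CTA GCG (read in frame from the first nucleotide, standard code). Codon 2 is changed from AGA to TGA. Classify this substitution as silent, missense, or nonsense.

Position 4 falls in codon 2: AGA → Arg.
After the substitution the codon is TGA → Stop.
The new codon is a stop codon, so this is a nonsense mutation.

nonsense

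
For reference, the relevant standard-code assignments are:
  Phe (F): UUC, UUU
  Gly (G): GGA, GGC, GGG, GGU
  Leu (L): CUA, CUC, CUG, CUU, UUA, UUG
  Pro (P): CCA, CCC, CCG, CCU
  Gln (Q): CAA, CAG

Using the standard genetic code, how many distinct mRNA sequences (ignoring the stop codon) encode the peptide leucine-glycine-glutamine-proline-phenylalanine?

384

Leu: 6 codons.
Gly: 4 codons.
Gln: 2 codons.
Pro: 4 codons.
Phe: 2 codons.
6 × 4 × 2 × 4 × 2 = 384.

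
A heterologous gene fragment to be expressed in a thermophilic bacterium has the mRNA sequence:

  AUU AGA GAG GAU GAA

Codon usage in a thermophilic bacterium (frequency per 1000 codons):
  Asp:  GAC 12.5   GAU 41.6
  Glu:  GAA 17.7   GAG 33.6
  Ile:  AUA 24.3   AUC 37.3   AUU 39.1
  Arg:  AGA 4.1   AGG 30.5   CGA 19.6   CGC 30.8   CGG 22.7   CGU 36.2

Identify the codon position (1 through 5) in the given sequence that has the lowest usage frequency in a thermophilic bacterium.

2

Codon 1 AUU (Ile): 39.1 per 1000.
Codon 2 AGA (Arg): 4.1 per 1000.
Codon 3 GAG (Glu): 33.6 per 1000.
Codon 4 GAU (Asp): 41.6 per 1000.
Codon 5 GAA (Glu): 17.7 per 1000.
Lowest frequency is 4.1 at codon 2.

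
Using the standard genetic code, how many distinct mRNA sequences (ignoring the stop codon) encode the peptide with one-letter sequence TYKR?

96

Thr: 4 codons.
Tyr: 2 codons.
Lys: 2 codons.
Arg: 6 codons.
4 × 2 × 2 × 6 = 96.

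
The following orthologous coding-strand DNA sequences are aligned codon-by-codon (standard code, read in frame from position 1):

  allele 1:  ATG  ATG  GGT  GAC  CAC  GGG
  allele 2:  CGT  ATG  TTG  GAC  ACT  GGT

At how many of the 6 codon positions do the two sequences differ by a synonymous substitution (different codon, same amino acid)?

Codon 1: ATG Met / CGT Arg — nonsynonymous.
Codon 2: ATG Met / ATG Met — identical.
Codon 3: GGT Gly / TTG Leu — nonsynonymous.
Codon 4: GAC Asp / GAC Asp — identical.
Codon 5: CAC His / ACT Thr — nonsynonymous.
Codon 6: GGG Gly / GGT Gly — synonymous.
Synonymous differences: 1.

1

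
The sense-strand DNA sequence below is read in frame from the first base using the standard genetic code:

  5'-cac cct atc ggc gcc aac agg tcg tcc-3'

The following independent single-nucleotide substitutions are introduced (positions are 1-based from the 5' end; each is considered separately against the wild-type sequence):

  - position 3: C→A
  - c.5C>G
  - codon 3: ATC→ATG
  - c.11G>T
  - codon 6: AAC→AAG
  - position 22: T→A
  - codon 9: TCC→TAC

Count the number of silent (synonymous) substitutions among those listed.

Codon 1: CAC (His) → CAA (Gln) — missense.
Codon 2: CCT (Pro) → CGT (Arg) — missense.
Codon 3: ATC (Ile) → ATG (Met) — missense.
Codon 4: GGC (Gly) → GTC (Val) — missense.
Codon 6: AAC (Asn) → AAG (Lys) — missense.
Codon 8: TCG (Ser) → ACG (Thr) — missense.
Codon 9: TCC (Ser) → TAC (Tyr) — missense.
Synonymous: 0 of 7.

0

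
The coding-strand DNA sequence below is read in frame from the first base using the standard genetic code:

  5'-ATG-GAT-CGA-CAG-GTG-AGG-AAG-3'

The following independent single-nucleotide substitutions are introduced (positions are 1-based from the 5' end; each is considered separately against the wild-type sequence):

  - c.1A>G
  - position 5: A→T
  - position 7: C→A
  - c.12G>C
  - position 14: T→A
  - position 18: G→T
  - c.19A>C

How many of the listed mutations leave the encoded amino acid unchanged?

Codon 1: ATG (Met) → GTG (Val) — missense.
Codon 2: GAT (Asp) → GTT (Val) — missense.
Codon 3: CGA (Arg) → AGA (Arg) — synonymous.
Codon 4: CAG (Gln) → CAC (His) — missense.
Codon 5: GTG (Val) → GAG (Glu) — missense.
Codon 6: AGG (Arg) → AGT (Ser) — missense.
Codon 7: AAG (Lys) → CAG (Gln) — missense.
Synonymous: 1 of 7.

1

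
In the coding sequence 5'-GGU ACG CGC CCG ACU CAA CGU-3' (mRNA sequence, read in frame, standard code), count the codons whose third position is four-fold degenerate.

6

Codon 1 GGU (Gly): third position 4-fold.
Codon 2 ACG (Thr): third position 4-fold.
Codon 3 CGC (Arg): third position 4-fold.
Codon 4 CCG (Pro): third position 4-fold.
Codon 5 ACU (Thr): third position 4-fold.
Codon 6 CAA (Gln): third position 2-fold.
Codon 7 CGU (Arg): third position 4-fold.
Four-fold degenerate third positions: 6.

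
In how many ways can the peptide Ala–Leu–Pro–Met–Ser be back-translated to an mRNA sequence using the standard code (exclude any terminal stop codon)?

Ala: 4 codons.
Leu: 6 codons.
Pro: 4 codons.
Met: 1 codon.
Ser: 6 codons.
4 × 6 × 4 × 1 × 6 = 576.

576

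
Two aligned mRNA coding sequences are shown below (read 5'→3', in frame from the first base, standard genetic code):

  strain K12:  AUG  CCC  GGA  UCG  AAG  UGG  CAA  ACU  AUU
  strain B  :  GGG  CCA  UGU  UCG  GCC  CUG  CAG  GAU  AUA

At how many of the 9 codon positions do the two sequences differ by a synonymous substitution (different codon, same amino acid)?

3

Codon 1: AUG Met / GGG Gly — nonsynonymous.
Codon 2: CCC Pro / CCA Pro — synonymous.
Codon 3: GGA Gly / UGU Cys — nonsynonymous.
Codon 4: UCG Ser / UCG Ser — identical.
Codon 5: AAG Lys / GCC Ala — nonsynonymous.
Codon 6: UGG Trp / CUG Leu — nonsynonymous.
Codon 7: CAA Gln / CAG Gln — synonymous.
Codon 8: ACU Thr / GAU Asp — nonsynonymous.
Codon 9: AUU Ile / AUA Ile — synonymous.
Synonymous differences: 3.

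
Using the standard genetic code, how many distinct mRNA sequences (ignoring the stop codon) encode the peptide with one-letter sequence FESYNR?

576

Phe: 2 codons.
Glu: 2 codons.
Ser: 6 codons.
Tyr: 2 codons.
Asn: 2 codons.
Arg: 6 codons.
2 × 2 × 6 × 2 × 2 × 6 = 576.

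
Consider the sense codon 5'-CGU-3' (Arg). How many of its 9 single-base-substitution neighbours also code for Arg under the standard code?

3

Position 1: none → 0 synonymous.
Position 2: none → 0 synonymous.
Position 3: CGC, CGA, CGG → 3 synonymous.
Total: 0 + 0 + 3 = 3.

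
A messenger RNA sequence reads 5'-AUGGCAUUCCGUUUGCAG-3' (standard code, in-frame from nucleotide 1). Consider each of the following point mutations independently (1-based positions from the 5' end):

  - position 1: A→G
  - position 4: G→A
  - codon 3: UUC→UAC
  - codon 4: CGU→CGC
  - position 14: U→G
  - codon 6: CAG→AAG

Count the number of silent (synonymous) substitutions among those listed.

Codon 1: AUG (Met) → GUG (Val) — missense.
Codon 2: GCA (Ala) → ACA (Thr) — missense.
Codon 3: UUC (Phe) → UAC (Tyr) — missense.
Codon 4: CGU (Arg) → CGC (Arg) — synonymous.
Codon 5: UUG (Leu) → UGG (Trp) — missense.
Codon 6: CAG (Gln) → AAG (Lys) — missense.
Synonymous: 1 of 6.

1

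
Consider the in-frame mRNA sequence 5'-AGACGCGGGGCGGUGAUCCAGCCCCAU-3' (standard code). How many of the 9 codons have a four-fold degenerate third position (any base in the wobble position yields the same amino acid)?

Codon 1 AGA (Arg): third position 2-fold.
Codon 2 CGC (Arg): third position 4-fold.
Codon 3 GGG (Gly): third position 4-fold.
Codon 4 GCG (Ala): third position 4-fold.
Codon 5 GUG (Val): third position 4-fold.
Codon 6 AUC (Ile): third position 3-fold.
Codon 7 CAG (Gln): third position 2-fold.
Codon 8 CCC (Pro): third position 4-fold.
Codon 9 CAU (His): third position 2-fold.
Four-fold degenerate third positions: 5.

5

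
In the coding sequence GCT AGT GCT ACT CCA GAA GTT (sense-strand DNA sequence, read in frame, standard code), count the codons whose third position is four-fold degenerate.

5

Codon 1 GCT (Ala): third position 4-fold.
Codon 2 AGT (Ser): third position 2-fold.
Codon 3 GCT (Ala): third position 4-fold.
Codon 4 ACT (Thr): third position 4-fold.
Codon 5 CCA (Pro): third position 4-fold.
Codon 6 GAA (Glu): third position 2-fold.
Codon 7 GTT (Val): third position 4-fold.
Four-fold degenerate third positions: 5.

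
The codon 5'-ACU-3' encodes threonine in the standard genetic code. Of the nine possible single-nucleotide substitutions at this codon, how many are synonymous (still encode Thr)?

Position 1: none → 0 synonymous.
Position 2: none → 0 synonymous.
Position 3: ACC, ACA, ACG → 3 synonymous.
Total: 0 + 0 + 3 = 3.

3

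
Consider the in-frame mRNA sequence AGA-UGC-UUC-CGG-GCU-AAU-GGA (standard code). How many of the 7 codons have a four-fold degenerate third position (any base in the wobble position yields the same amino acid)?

Codon 1 AGA (Arg): third position 2-fold.
Codon 2 UGC (Cys): third position 2-fold.
Codon 3 UUC (Phe): third position 2-fold.
Codon 4 CGG (Arg): third position 4-fold.
Codon 5 GCU (Ala): third position 4-fold.
Codon 6 AAU (Asn): third position 2-fold.
Codon 7 GGA (Gly): third position 4-fold.
Four-fold degenerate third positions: 3.

3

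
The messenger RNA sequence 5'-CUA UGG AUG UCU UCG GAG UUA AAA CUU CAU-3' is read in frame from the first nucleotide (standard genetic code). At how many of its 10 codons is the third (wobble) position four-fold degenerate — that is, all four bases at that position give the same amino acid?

Codon 1 CUA (Leu): third position 4-fold.
Codon 2 UGG (Trp): third position 1-fold.
Codon 3 AUG (Met): third position 1-fold.
Codon 4 UCU (Ser): third position 4-fold.
Codon 5 UCG (Ser): third position 4-fold.
Codon 6 GAG (Glu): third position 2-fold.
Codon 7 UUA (Leu): third position 2-fold.
Codon 8 AAA (Lys): third position 2-fold.
Codon 9 CUU (Leu): third position 4-fold.
Codon 10 CAU (His): third position 2-fold.
Four-fold degenerate third positions: 4.

4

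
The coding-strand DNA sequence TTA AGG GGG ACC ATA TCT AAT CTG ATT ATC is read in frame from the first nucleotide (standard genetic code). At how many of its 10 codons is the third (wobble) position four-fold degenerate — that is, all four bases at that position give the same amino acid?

4

Codon 1 TTA (Leu): third position 2-fold.
Codon 2 AGG (Arg): third position 2-fold.
Codon 3 GGG (Gly): third position 4-fold.
Codon 4 ACC (Thr): third position 4-fold.
Codon 5 ATA (Ile): third position 3-fold.
Codon 6 TCT (Ser): third position 4-fold.
Codon 7 AAT (Asn): third position 2-fold.
Codon 8 CTG (Leu): third position 4-fold.
Codon 9 ATT (Ile): third position 3-fold.
Codon 10 ATC (Ile): third position 3-fold.
Four-fold degenerate third positions: 4.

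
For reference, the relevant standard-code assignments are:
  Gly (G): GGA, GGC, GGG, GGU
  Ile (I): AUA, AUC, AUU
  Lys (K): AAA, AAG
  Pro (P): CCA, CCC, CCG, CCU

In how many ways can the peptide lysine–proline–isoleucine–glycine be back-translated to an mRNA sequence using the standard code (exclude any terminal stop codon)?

Lys: 2 codons.
Pro: 4 codons.
Ile: 3 codons.
Gly: 4 codons.
2 × 4 × 3 × 4 = 96.

96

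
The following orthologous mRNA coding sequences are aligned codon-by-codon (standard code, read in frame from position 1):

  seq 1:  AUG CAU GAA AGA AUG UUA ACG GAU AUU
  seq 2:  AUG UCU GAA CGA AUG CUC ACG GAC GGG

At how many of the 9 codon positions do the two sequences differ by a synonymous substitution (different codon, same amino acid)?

3

Codon 1: AUG Met / AUG Met — identical.
Codon 2: CAU His / UCU Ser — nonsynonymous.
Codon 3: GAA Glu / GAA Glu — identical.
Codon 4: AGA Arg / CGA Arg — synonymous.
Codon 5: AUG Met / AUG Met — identical.
Codon 6: UUA Leu / CUC Leu — synonymous.
Codon 7: ACG Thr / ACG Thr — identical.
Codon 8: GAU Asp / GAC Asp — synonymous.
Codon 9: AUU Ile / GGG Gly — nonsynonymous.
Synonymous differences: 3.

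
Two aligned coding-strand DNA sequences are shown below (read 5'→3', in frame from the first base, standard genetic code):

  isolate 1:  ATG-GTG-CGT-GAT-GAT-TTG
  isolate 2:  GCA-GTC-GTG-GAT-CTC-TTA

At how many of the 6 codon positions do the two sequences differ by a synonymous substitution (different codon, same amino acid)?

2

Codon 1: ATG Met / GCA Ala — nonsynonymous.
Codon 2: GTG Val / GTC Val — synonymous.
Codon 3: CGT Arg / GTG Val — nonsynonymous.
Codon 4: GAT Asp / GAT Asp — identical.
Codon 5: GAT Asp / CTC Leu — nonsynonymous.
Codon 6: TTG Leu / TTA Leu — synonymous.
Synonymous differences: 2.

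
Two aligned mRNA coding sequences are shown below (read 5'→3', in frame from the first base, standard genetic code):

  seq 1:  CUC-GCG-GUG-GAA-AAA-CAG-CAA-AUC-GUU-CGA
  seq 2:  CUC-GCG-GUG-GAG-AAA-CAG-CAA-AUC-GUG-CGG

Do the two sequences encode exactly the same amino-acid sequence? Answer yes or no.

Codon 1: CUC Leu / CUC Leu — identical.
Codon 2: GCG Ala / GCG Ala — identical.
Codon 3: GUG Val / GUG Val — identical.
Codon 4: GAA Glu / GAG Glu — synonymous.
Codon 5: AAA Lys / AAA Lys — identical.
Codon 6: CAG Gln / CAG Gln — identical.
Codon 7: CAA Gln / CAA Gln — identical.
Codon 8: AUC Ile / AUC Ile — identical.
Codon 9: GUU Val / GUG Val — synonymous.
Codon 10: CGA Arg / CGG Arg — synonymous.
Nonsynonymous differences: 0 → same protein.

yes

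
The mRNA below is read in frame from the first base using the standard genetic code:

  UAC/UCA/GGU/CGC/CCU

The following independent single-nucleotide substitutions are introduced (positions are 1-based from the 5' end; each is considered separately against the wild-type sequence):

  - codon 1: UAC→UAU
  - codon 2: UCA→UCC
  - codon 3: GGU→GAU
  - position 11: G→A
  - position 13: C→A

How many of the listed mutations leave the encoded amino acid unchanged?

Codon 1: UAC (Tyr) → UAU (Tyr) — synonymous.
Codon 2: UCA (Ser) → UCC (Ser) — synonymous.
Codon 3: GGU (Gly) → GAU (Asp) — missense.
Codon 4: CGC (Arg) → CAC (His) — missense.
Codon 5: CCU (Pro) → ACU (Thr) — missense.
Synonymous: 2 of 5.

2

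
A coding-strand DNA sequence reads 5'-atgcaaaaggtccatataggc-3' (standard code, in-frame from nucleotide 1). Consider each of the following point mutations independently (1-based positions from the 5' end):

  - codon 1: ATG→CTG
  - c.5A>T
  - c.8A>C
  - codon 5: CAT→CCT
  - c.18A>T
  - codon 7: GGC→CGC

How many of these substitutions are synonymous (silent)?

1

Codon 1: ATG (Met) → CTG (Leu) — missense.
Codon 2: CAA (Gln) → CTA (Leu) — missense.
Codon 3: AAG (Lys) → ACG (Thr) — missense.
Codon 5: CAT (His) → CCT (Pro) — missense.
Codon 6: ATA (Ile) → ATT (Ile) — synonymous.
Codon 7: GGC (Gly) → CGC (Arg) — missense.
Synonymous: 1 of 6.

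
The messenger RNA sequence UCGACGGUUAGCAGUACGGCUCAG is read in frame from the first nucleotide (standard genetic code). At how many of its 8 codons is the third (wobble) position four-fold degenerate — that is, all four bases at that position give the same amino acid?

Codon 1 UCG (Ser): third position 4-fold.
Codon 2 ACG (Thr): third position 4-fold.
Codon 3 GUU (Val): third position 4-fold.
Codon 4 AGC (Ser): third position 2-fold.
Codon 5 AGU (Ser): third position 2-fold.
Codon 6 ACG (Thr): third position 4-fold.
Codon 7 GCU (Ala): third position 4-fold.
Codon 8 CAG (Gln): third position 2-fold.
Four-fold degenerate third positions: 5.

5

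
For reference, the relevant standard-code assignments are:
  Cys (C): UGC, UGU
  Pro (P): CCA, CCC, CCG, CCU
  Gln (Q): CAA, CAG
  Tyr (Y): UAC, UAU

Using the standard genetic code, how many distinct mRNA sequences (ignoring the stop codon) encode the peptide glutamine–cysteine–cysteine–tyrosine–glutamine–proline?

Gln: 2 codons.
Cys: 2 codons.
Cys: 2 codons.
Tyr: 2 codons.
Gln: 2 codons.
Pro: 4 codons.
2 × 2 × 2 × 2 × 2 × 4 = 128.

128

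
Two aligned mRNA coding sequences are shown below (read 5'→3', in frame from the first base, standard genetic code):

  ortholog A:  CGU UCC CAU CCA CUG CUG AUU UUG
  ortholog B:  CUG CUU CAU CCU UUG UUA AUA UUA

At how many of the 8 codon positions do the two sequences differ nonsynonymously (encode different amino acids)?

2

Codon 1: CGU Arg / CUG Leu — nonsynonymous.
Codon 2: UCC Ser / CUU Leu — nonsynonymous.
Codon 3: CAU His / CAU His — identical.
Codon 4: CCA Pro / CCU Pro — synonymous.
Codon 5: CUG Leu / UUG Leu — synonymous.
Codon 6: CUG Leu / UUA Leu — synonymous.
Codon 7: AUU Ile / AUA Ile — synonymous.
Codon 8: UUG Leu / UUA Leu — synonymous.
Nonsynonymous differences: 2.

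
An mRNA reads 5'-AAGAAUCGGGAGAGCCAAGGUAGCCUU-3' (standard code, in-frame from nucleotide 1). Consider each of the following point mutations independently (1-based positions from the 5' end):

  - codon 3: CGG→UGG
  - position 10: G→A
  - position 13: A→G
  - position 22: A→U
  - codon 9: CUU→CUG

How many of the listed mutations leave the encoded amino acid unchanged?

Codon 3: CGG (Arg) → UGG (Trp) — missense.
Codon 4: GAG (Glu) → AAG (Lys) — missense.
Codon 5: AGC (Ser) → GGC (Gly) — missense.
Codon 8: AGC (Ser) → UGC (Cys) — missense.
Codon 9: CUU (Leu) → CUG (Leu) — synonymous.
Synonymous: 1 of 5.

1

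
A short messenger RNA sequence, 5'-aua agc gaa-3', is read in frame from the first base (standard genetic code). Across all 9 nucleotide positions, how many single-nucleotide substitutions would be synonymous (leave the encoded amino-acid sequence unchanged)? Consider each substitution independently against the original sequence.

Codon 1 (AUA, Ile): 2 synonymous substitutions.
Codon 2 (AGC, Ser): 1 synonymous substitution.
Codon 3 (GAA, Glu): 1 synonymous substitution.
Total: 2 + 1 + 1 = 4.

4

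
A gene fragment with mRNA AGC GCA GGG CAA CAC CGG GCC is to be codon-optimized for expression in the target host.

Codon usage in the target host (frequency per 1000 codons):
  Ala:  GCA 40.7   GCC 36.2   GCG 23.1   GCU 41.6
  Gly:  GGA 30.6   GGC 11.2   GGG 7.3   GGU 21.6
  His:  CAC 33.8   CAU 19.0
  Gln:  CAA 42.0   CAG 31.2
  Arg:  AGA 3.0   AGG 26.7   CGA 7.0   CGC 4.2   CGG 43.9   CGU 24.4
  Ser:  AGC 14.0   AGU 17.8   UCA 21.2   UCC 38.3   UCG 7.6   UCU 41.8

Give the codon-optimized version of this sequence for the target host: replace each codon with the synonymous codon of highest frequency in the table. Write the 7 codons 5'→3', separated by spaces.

Codon 1 (Ser): best is UCU at 41.8.
Codon 2 (Ala): best is GCU at 41.6.
Codon 3 (Gly): best is GGA at 30.6.
Codon 4 (Gln): best is CAA at 42.0.
Codon 5 (His): best is CAC at 33.8.
Codon 6 (Arg): best is CGG at 43.9.
Codon 7 (Ala): best is GCU at 41.6.

UCU GCU GGA CAA CAC CGG GCU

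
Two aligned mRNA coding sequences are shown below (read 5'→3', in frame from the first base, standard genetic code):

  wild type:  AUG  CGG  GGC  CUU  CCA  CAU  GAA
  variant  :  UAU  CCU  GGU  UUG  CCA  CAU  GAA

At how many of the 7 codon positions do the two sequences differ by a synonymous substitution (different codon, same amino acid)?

Codon 1: AUG Met / UAU Tyr — nonsynonymous.
Codon 2: CGG Arg / CCU Pro — nonsynonymous.
Codon 3: GGC Gly / GGU Gly — synonymous.
Codon 4: CUU Leu / UUG Leu — synonymous.
Codon 5: CCA Pro / CCA Pro — identical.
Codon 6: CAU His / CAU His — identical.
Codon 7: GAA Glu / GAA Glu — identical.
Synonymous differences: 2.

2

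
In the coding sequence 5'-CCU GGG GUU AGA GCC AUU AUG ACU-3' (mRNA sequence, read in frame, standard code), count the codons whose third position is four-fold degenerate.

5

Codon 1 CCU (Pro): third position 4-fold.
Codon 2 GGG (Gly): third position 4-fold.
Codon 3 GUU (Val): third position 4-fold.
Codon 4 AGA (Arg): third position 2-fold.
Codon 5 GCC (Ala): third position 4-fold.
Codon 6 AUU (Ile): third position 3-fold.
Codon 7 AUG (Met): third position 1-fold.
Codon 8 ACU (Thr): third position 4-fold.
Four-fold degenerate third positions: 5.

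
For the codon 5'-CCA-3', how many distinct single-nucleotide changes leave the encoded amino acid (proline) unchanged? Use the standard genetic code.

Position 1: none → 0 synonymous.
Position 2: none → 0 synonymous.
Position 3: CCU, CCC, CCG → 3 synonymous.
Total: 0 + 0 + 3 = 3.

3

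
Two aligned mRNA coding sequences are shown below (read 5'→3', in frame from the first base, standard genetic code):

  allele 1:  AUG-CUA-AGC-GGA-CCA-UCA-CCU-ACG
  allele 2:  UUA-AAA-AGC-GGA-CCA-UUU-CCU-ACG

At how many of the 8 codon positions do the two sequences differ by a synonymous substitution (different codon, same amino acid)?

Codon 1: AUG Met / UUA Leu — nonsynonymous.
Codon 2: CUA Leu / AAA Lys — nonsynonymous.
Codon 3: AGC Ser / AGC Ser — identical.
Codon 4: GGA Gly / GGA Gly — identical.
Codon 5: CCA Pro / CCA Pro — identical.
Codon 6: UCA Ser / UUU Phe — nonsynonymous.
Codon 7: CCU Pro / CCU Pro — identical.
Codon 8: ACG Thr / ACG Thr — identical.
Synonymous differences: 0.

0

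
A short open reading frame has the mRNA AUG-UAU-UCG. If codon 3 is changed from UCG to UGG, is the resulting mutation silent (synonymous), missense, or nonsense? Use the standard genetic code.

Position 8 falls in codon 3: UCG → Ser.
After the substitution the codon is UGG → Trp.
Ser ≠ Trp, so this is a missense mutation.

missense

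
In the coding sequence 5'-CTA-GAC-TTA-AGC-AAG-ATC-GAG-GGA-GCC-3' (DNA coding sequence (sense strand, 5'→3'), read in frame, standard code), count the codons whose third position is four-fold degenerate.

Codon 1 CTA (Leu): third position 4-fold.
Codon 2 GAC (Asp): third position 2-fold.
Codon 3 TTA (Leu): third position 2-fold.
Codon 4 AGC (Ser): third position 2-fold.
Codon 5 AAG (Lys): third position 2-fold.
Codon 6 ATC (Ile): third position 3-fold.
Codon 7 GAG (Glu): third position 2-fold.
Codon 8 GGA (Gly): third position 4-fold.
Codon 9 GCC (Ala): third position 4-fold.
Four-fold degenerate third positions: 3.

3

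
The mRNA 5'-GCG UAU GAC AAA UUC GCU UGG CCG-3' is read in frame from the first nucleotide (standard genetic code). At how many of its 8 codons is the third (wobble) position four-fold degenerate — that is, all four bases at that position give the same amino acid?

3

Codon 1 GCG (Ala): third position 4-fold.
Codon 2 UAU (Tyr): third position 2-fold.
Codon 3 GAC (Asp): third position 2-fold.
Codon 4 AAA (Lys): third position 2-fold.
Codon 5 UUC (Phe): third position 2-fold.
Codon 6 GCU (Ala): third position 4-fold.
Codon 7 UGG (Trp): third position 1-fold.
Codon 8 CCG (Pro): third position 4-fold.
Four-fold degenerate third positions: 3.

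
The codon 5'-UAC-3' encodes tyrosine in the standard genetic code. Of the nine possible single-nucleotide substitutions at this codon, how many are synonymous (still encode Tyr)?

1

Position 1: none → 0 synonymous.
Position 2: none → 0 synonymous.
Position 3: UAU → 1 synonymous.
Total: 0 + 0 + 1 = 1.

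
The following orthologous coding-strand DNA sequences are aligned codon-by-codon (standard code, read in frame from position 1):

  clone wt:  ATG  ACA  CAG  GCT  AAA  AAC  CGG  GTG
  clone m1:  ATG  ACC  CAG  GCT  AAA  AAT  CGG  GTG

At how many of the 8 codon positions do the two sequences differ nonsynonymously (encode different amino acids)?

0

Codon 1: ATG Met / ATG Met — identical.
Codon 2: ACA Thr / ACC Thr — synonymous.
Codon 3: CAG Gln / CAG Gln — identical.
Codon 4: GCT Ala / GCT Ala — identical.
Codon 5: AAA Lys / AAA Lys — identical.
Codon 6: AAC Asn / AAT Asn — synonymous.
Codon 7: CGG Arg / CGG Arg — identical.
Codon 8: GTG Val / GTG Val — identical.
Nonsynonymous differences: 0.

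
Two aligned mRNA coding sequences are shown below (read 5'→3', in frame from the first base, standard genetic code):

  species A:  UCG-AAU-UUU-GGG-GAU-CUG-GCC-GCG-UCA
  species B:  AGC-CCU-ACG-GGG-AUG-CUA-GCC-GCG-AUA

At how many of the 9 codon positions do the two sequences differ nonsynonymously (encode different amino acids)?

Codon 1: UCG Ser / AGC Ser — synonymous.
Codon 2: AAU Asn / CCU Pro — nonsynonymous.
Codon 3: UUU Phe / ACG Thr — nonsynonymous.
Codon 4: GGG Gly / GGG Gly — identical.
Codon 5: GAU Asp / AUG Met — nonsynonymous.
Codon 6: CUG Leu / CUA Leu — synonymous.
Codon 7: GCC Ala / GCC Ala — identical.
Codon 8: GCG Ala / GCG Ala — identical.
Codon 9: UCA Ser / AUA Ile — nonsynonymous.
Nonsynonymous differences: 4.

4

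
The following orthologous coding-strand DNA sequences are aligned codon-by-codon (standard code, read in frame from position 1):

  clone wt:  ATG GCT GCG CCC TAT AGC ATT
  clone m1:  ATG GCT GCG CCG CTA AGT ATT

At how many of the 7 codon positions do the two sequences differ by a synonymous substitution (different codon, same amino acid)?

Codon 1: ATG Met / ATG Met — identical.
Codon 2: GCT Ala / GCT Ala — identical.
Codon 3: GCG Ala / GCG Ala — identical.
Codon 4: CCC Pro / CCG Pro — synonymous.
Codon 5: TAT Tyr / CTA Leu — nonsynonymous.
Codon 6: AGC Ser / AGT Ser — synonymous.
Codon 7: ATT Ile / ATT Ile — identical.
Synonymous differences: 2.

2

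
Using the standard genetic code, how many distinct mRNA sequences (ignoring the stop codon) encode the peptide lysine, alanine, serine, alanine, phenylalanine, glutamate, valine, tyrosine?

6144

Lys: 2 codons.
Ala: 4 codons.
Ser: 6 codons.
Ala: 4 codons.
Phe: 2 codons.
Glu: 2 codons.
Val: 4 codons.
Tyr: 2 codons.
2 × 4 × 6 × 4 × 2 × 2 × 4 × 2 = 6144.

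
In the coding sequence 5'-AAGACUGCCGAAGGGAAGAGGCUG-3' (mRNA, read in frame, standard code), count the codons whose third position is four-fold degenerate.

Codon 1 AAG (Lys): third position 2-fold.
Codon 2 ACU (Thr): third position 4-fold.
Codon 3 GCC (Ala): third position 4-fold.
Codon 4 GAA (Glu): third position 2-fold.
Codon 5 GGG (Gly): third position 4-fold.
Codon 6 AAG (Lys): third position 2-fold.
Codon 7 AGG (Arg): third position 2-fold.
Codon 8 CUG (Leu): third position 4-fold.
Four-fold degenerate third positions: 4.

4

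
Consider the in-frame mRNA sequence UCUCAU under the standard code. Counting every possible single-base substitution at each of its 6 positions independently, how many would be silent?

4

Codon 1 (UCU, Ser): 3 synonymous substitutions.
Codon 2 (CAU, His): 1 synonymous substitution.
Total: 3 + 1 = 4.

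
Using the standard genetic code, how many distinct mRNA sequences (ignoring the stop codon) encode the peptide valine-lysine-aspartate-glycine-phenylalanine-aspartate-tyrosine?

512

Val: 4 codons.
Lys: 2 codons.
Asp: 2 codons.
Gly: 4 codons.
Phe: 2 codons.
Asp: 2 codons.
Tyr: 2 codons.
4 × 2 × 2 × 4 × 2 × 2 × 2 = 512.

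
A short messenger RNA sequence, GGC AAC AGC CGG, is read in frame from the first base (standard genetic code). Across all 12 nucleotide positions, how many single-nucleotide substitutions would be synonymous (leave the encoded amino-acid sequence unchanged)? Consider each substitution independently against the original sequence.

Codon 1 (GGC, Gly): 3 synonymous substitutions.
Codon 2 (AAC, Asn): 1 synonymous substitution.
Codon 3 (AGC, Ser): 1 synonymous substitution.
Codon 4 (CGG, Arg): 4 synonymous substitutions.
Total: 3 + 1 + 1 + 4 = 9.

9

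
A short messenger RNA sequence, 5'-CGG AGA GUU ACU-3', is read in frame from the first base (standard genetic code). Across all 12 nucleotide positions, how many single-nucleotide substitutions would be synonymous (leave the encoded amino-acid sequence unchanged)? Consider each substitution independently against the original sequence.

Codon 1 (CGG, Arg): 4 synonymous substitutions.
Codon 2 (AGA, Arg): 2 synonymous substitutions.
Codon 3 (GUU, Val): 3 synonymous substitutions.
Codon 4 (ACU, Thr): 3 synonymous substitutions.
Total: 4 + 2 + 3 + 3 = 12.

12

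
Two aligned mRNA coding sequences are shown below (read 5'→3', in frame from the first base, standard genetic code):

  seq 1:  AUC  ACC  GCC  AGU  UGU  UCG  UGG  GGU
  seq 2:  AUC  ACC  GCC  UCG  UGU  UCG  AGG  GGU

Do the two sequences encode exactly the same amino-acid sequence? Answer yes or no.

Codon 1: AUC Ile / AUC Ile — identical.
Codon 2: ACC Thr / ACC Thr — identical.
Codon 3: GCC Ala / GCC Ala — identical.
Codon 4: AGU Ser / UCG Ser — synonymous.
Codon 5: UGU Cys / UGU Cys — identical.
Codon 6: UCG Ser / UCG Ser — identical.
Codon 7: UGG Trp / AGG Arg — nonsynonymous.
Codon 8: GGU Gly / GGU Gly — identical.
Nonsynonymous differences: 1 → different protein.

no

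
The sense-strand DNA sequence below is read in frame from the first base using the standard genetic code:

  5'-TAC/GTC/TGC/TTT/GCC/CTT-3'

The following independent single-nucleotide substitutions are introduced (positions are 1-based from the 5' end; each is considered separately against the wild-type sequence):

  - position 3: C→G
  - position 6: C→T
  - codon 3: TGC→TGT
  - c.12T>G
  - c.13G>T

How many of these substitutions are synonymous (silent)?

2

Codon 1: TAC (Tyr) → TAG (Stop) — nonsense.
Codon 2: GTC (Val) → GTT (Val) — synonymous.
Codon 3: TGC (Cys) → TGT (Cys) — synonymous.
Codon 4: TTT (Phe) → TTG (Leu) — missense.
Codon 5: GCC (Ala) → TCC (Ser) — missense.
Synonymous: 2 of 5.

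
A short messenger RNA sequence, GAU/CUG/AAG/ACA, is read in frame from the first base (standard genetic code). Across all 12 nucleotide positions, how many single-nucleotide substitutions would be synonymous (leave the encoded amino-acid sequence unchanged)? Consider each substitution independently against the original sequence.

9

Codon 1 (GAU, Asp): 1 synonymous substitution.
Codon 2 (CUG, Leu): 4 synonymous substitutions.
Codon 3 (AAG, Lys): 1 synonymous substitution.
Codon 4 (ACA, Thr): 3 synonymous substitutions.
Total: 1 + 4 + 1 + 3 = 9.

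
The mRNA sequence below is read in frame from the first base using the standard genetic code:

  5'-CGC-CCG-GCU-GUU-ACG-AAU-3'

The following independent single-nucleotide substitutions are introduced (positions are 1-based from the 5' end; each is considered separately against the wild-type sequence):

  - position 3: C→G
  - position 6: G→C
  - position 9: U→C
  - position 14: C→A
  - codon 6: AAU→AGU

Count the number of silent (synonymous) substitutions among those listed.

Codon 1: CGC (Arg) → CGG (Arg) — synonymous.
Codon 2: CCG (Pro) → CCC (Pro) — synonymous.
Codon 3: GCU (Ala) → GCC (Ala) — synonymous.
Codon 5: ACG (Thr) → AAG (Lys) — missense.
Codon 6: AAU (Asn) → AGU (Ser) — missense.
Synonymous: 3 of 5.

3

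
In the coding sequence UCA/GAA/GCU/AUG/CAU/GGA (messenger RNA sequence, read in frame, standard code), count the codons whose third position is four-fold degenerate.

3

Codon 1 UCA (Ser): third position 4-fold.
Codon 2 GAA (Glu): third position 2-fold.
Codon 3 GCU (Ala): third position 4-fold.
Codon 4 AUG (Met): third position 1-fold.
Codon 5 CAU (His): third position 2-fold.
Codon 6 GGA (Gly): third position 4-fold.
Four-fold degenerate third positions: 3.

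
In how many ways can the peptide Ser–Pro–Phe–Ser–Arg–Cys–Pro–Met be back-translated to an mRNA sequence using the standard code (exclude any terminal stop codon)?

13824

Ser: 6 codons.
Pro: 4 codons.
Phe: 2 codons.
Ser: 6 codons.
Arg: 6 codons.
Cys: 2 codons.
Pro: 4 codons.
Met: 1 codon.
6 × 4 × 2 × 6 × 6 × 2 × 4 × 1 = 13824.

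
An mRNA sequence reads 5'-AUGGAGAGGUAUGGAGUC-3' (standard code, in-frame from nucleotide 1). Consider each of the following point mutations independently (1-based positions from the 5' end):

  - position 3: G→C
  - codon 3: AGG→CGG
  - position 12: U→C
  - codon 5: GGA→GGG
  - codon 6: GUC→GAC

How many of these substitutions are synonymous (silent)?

3

Codon 1: AUG (Met) → AUC (Ile) — missense.
Codon 3: AGG (Arg) → CGG (Arg) — synonymous.
Codon 4: UAU (Tyr) → UAC (Tyr) — synonymous.
Codon 5: GGA (Gly) → GGG (Gly) — synonymous.
Codon 6: GUC (Val) → GAC (Asp) — missense.
Synonymous: 3 of 5.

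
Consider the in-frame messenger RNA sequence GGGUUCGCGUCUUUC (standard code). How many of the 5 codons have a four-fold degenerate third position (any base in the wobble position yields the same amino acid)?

Codon 1 GGG (Gly): third position 4-fold.
Codon 2 UUC (Phe): third position 2-fold.
Codon 3 GCG (Ala): third position 4-fold.
Codon 4 UCU (Ser): third position 4-fold.
Codon 5 UUC (Phe): third position 2-fold.
Four-fold degenerate third positions: 3.

3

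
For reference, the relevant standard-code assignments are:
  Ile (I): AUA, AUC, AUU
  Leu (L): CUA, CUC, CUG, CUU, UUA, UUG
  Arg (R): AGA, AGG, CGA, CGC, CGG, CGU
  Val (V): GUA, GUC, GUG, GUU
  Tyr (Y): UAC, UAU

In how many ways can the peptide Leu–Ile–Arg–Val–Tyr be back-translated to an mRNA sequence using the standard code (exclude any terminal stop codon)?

Leu: 6 codons.
Ile: 3 codons.
Arg: 6 codons.
Val: 4 codons.
Tyr: 2 codons.
6 × 3 × 6 × 4 × 2 = 864.

864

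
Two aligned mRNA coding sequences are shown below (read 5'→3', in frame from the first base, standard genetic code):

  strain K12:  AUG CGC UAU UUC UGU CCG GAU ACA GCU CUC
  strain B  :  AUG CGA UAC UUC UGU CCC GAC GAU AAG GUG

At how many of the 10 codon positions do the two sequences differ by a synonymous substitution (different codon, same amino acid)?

4

Codon 1: AUG Met / AUG Met — identical.
Codon 2: CGC Arg / CGA Arg — synonymous.
Codon 3: UAU Tyr / UAC Tyr — synonymous.
Codon 4: UUC Phe / UUC Phe — identical.
Codon 5: UGU Cys / UGU Cys — identical.
Codon 6: CCG Pro / CCC Pro — synonymous.
Codon 7: GAU Asp / GAC Asp — synonymous.
Codon 8: ACA Thr / GAU Asp — nonsynonymous.
Codon 9: GCU Ala / AAG Lys — nonsynonymous.
Codon 10: CUC Leu / GUG Val — nonsynonymous.
Synonymous differences: 4.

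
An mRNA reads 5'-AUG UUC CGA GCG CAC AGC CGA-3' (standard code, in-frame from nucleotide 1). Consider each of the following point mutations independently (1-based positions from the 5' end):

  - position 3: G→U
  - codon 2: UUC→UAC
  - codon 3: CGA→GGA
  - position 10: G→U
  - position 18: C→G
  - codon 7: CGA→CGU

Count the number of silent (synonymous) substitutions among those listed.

Codon 1: AUG (Met) → AUU (Ile) — missense.
Codon 2: UUC (Phe) → UAC (Tyr) — missense.
Codon 3: CGA (Arg) → GGA (Gly) — missense.
Codon 4: GCG (Ala) → UCG (Ser) — missense.
Codon 6: AGC (Ser) → AGG (Arg) — missense.
Codon 7: CGA (Arg) → CGU (Arg) — synonymous.
Synonymous: 1 of 6.

1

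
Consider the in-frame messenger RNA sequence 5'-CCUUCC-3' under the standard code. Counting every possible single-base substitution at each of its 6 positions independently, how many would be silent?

Codon 1 (CCU, Pro): 3 synonymous substitutions.
Codon 2 (UCC, Ser): 3 synonymous substitutions.
Total: 3 + 3 = 6.

6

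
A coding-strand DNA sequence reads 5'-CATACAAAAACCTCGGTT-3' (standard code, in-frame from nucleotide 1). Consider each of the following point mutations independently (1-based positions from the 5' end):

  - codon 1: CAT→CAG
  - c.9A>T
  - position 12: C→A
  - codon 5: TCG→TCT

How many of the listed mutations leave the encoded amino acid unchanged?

Codon 1: CAT (His) → CAG (Gln) — missense.
Codon 3: AAA (Lys) → AAT (Asn) — missense.
Codon 4: ACC (Thr) → ACA (Thr) — synonymous.
Codon 5: TCG (Ser) → TCT (Ser) — synonymous.
Synonymous: 2 of 4.

2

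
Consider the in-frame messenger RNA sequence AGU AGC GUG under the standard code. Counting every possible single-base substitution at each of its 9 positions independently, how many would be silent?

Codon 1 (AGU, Ser): 1 synonymous substitution.
Codon 2 (AGC, Ser): 1 synonymous substitution.
Codon 3 (GUG, Val): 3 synonymous substitutions.
Total: 1 + 1 + 3 = 5.

5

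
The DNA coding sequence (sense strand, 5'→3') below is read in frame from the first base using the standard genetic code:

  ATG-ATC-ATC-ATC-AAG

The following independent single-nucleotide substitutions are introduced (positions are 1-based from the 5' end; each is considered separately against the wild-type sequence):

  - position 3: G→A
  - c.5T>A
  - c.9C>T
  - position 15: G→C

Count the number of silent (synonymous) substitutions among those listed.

Codon 1: ATG (Met) → ATA (Ile) — missense.
Codon 2: ATC (Ile) → AAC (Asn) — missense.
Codon 3: ATC (Ile) → ATT (Ile) — synonymous.
Codon 5: AAG (Lys) → AAC (Asn) — missense.
Synonymous: 1 of 4.

1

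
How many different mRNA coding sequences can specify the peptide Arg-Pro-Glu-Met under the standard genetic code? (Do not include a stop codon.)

48

Arg: 6 codons.
Pro: 4 codons.
Glu: 2 codons.
Met: 1 codon.
6 × 4 × 2 × 1 = 48.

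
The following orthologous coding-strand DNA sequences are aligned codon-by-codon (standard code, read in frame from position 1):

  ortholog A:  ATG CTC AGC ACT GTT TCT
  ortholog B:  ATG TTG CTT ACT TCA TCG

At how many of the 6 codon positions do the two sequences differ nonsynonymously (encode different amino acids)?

2

Codon 1: ATG Met / ATG Met — identical.
Codon 2: CTC Leu / TTG Leu — synonymous.
Codon 3: AGC Ser / CTT Leu — nonsynonymous.
Codon 4: ACT Thr / ACT Thr — identical.
Codon 5: GTT Val / TCA Ser — nonsynonymous.
Codon 6: TCT Ser / TCG Ser — synonymous.
Nonsynonymous differences: 2.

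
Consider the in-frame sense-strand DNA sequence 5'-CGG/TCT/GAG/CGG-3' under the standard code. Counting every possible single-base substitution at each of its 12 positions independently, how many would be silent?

12

Codon 1 (CGG, Arg): 4 synonymous substitutions.
Codon 2 (TCT, Ser): 3 synonymous substitutions.
Codon 3 (GAG, Glu): 1 synonymous substitution.
Codon 4 (CGG, Arg): 4 synonymous substitutions.
Total: 4 + 3 + 1 + 4 = 12.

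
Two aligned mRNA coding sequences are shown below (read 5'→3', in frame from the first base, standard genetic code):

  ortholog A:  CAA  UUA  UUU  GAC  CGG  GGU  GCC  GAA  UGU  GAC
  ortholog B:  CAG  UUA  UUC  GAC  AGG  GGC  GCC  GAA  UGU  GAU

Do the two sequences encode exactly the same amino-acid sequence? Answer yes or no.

yes

Codon 1: CAA Gln / CAG Gln — synonymous.
Codon 2: UUA Leu / UUA Leu — identical.
Codon 3: UUU Phe / UUC Phe — synonymous.
Codon 4: GAC Asp / GAC Asp — identical.
Codon 5: CGG Arg / AGG Arg — synonymous.
Codon 6: GGU Gly / GGC Gly — synonymous.
Codon 7: GCC Ala / GCC Ala — identical.
Codon 8: GAA Glu / GAA Glu — identical.
Codon 9: UGU Cys / UGU Cys — identical.
Codon 10: GAC Asp / GAU Asp — synonymous.
Nonsynonymous differences: 0 → same protein.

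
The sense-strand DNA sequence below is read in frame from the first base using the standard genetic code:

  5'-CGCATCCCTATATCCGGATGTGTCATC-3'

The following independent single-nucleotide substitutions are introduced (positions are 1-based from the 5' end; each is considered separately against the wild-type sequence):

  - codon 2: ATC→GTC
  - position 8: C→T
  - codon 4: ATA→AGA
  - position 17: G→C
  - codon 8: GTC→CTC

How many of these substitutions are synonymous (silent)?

0

Codon 2: ATC (Ile) → GTC (Val) — missense.
Codon 3: CCT (Pro) → CTT (Leu) — missense.
Codon 4: ATA (Ile) → AGA (Arg) — missense.
Codon 6: GGA (Gly) → GCA (Ala) — missense.
Codon 8: GTC (Val) → CTC (Leu) — missense.
Synonymous: 0 of 5.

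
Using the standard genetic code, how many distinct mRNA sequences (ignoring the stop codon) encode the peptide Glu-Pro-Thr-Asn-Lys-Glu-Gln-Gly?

Glu: 2 codons.
Pro: 4 codons.
Thr: 4 codons.
Asn: 2 codons.
Lys: 2 codons.
Glu: 2 codons.
Gln: 2 codons.
Gly: 4 codons.
2 × 4 × 4 × 2 × 2 × 2 × 2 × 4 = 2048.

2048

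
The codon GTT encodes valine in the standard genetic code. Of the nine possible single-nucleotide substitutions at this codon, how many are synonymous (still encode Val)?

Position 1: none → 0 synonymous.
Position 2: none → 0 synonymous.
Position 3: GTC, GTA, GTG → 3 synonymous.
Total: 0 + 0 + 3 = 3.

3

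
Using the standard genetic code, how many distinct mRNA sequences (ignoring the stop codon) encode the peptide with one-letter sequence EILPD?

288

Glu: 2 codons.
Ile: 3 codons.
Leu: 6 codons.
Pro: 4 codons.
Asp: 2 codons.
2 × 3 × 6 × 4 × 2 = 288.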